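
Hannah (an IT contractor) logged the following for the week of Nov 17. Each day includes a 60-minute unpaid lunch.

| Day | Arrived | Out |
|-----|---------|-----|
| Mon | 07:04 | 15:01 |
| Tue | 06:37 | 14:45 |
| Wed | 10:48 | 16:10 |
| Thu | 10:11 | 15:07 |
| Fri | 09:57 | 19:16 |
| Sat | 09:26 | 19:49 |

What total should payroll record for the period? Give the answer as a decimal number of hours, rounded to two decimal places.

Mon: 07:04–15:01 = 7 h 57 min; less 60 min break → 6 h 57 min
Tue: 06:37–14:45 = 8 h 8 min; less 60 min break → 7 h 8 min
Wed: 10:48–16:10 = 5 h 22 min; less 60 min break → 4 h 22 min
Thu: 10:11–15:07 = 4 h 56 min; less 60 min break → 3 h 56 min
Fri: 09:57–19:16 = 9 h 19 min; less 60 min break → 8 h 19 min
Sat: 09:26–19:49 = 10 h 23 min; less 60 min break → 9 h 23 min
Total: 6 h 57 min + 7 h 8 min + 4 h 22 min + 3 h 56 min + 8 h 19 min + 9 h 23 min = 40 h 5 min.

40.08 hours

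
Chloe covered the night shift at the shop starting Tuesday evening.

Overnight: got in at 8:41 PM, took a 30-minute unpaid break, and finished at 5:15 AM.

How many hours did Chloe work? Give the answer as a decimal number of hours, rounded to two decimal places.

8.07 hours

Overnight: 8:41 PM → midnight = 3 h 19 min; midnight → 5:15 AM = 5 h 15 min; span 8 h 34 min; less 30 min break → 8 h 4 min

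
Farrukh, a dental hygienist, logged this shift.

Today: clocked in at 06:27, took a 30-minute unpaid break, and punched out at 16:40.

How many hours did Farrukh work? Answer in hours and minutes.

9 h 43 min

Today: 06:27–16:40 = 10 h 13 min; less 30 min break → 9 h 43 min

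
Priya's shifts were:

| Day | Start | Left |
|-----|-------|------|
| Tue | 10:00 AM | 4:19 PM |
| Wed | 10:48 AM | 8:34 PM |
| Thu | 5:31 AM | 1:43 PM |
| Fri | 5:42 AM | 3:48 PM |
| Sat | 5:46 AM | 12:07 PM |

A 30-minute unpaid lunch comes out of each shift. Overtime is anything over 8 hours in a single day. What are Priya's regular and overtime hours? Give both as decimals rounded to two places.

Tue: 10:00 AM–4:19 PM = 6 h 19 min; less 30 min break → 5 h 49 min
Wed: 10:48 AM–8:34 PM = 9 h 46 min; less 30 min break → 9 h 16 min
Thu: 5:31 AM–1:43 PM = 8 h 12 min; less 30 min break → 7 h 42 min
Fri: 5:42 AM–3:48 PM = 10 h 6 min; less 30 min break → 9 h 36 min
Sat: 5:46 AM–12:07 PM = 6 h 21 min; less 30 min break → 5 h 51 min
Tue reg 5 h 49 min / OT 0 h 0 min; Wed reg 8 h 0 min / OT 1 h 16 min; Thu reg 7 h 42 min / OT 0 h 0 min; Fri reg 8 h 0 min / OT 1 h 36 min; Sat reg 5 h 51 min / OT 0 h 0 min.
Totals: regular 35 h 22 min, overtime 2 h 52 min.

Regular 35.37 hours, overtime 2.87 hours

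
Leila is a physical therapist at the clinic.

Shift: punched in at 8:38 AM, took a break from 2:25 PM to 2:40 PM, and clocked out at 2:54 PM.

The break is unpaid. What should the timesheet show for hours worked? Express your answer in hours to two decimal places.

6.02 hours

Shift: 8:38 AM–2:54 PM = 6 h 16 min; less 15 min break → 6 h 1 min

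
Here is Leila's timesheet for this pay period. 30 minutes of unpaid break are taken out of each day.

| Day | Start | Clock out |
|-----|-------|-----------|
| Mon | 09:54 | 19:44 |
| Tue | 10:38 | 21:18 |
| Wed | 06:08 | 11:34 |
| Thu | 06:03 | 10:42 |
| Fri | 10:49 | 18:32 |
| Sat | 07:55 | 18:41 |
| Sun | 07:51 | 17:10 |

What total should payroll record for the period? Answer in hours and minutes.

54 h 53 min

Mon: 09:54–19:44 = 9 h 50 min; less 30 min break → 9 h 20 min
Tue: 10:38–21:18 = 10 h 40 min; less 30 min break → 10 h 10 min
Wed: 06:08–11:34 = 5 h 26 min; less 30 min break → 4 h 56 min
Thu: 06:03–10:42 = 4 h 39 min; less 30 min break → 4 h 9 min
Fri: 10:49–18:32 = 7 h 43 min; less 30 min break → 7 h 13 min
Sat: 07:55–18:41 = 10 h 46 min; less 30 min break → 10 h 16 min
Sun: 07:51–17:10 = 9 h 19 min; less 30 min break → 8 h 49 min
Total: 9 h 20 min + 10 h 10 min + 4 h 56 min + 4 h 9 min + 7 h 13 min + 10 h 16 min + 8 h 49 min = 54 h 53 min.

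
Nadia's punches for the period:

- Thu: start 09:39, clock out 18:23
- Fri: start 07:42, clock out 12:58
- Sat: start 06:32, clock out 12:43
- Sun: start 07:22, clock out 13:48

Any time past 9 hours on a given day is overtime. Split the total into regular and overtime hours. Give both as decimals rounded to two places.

Regular 26.62 hours, overtime 0.00 hours

Thu: 09:39–18:23 = 8 h 44 min
Fri: 07:42–12:58 = 5 h 16 min
Sat: 06:32–12:43 = 6 h 11 min
Sun: 07:22–13:48 = 6 h 26 min
Thu reg 8 h 44 min / OT 0 h 0 min; Fri reg 5 h 16 min / OT 0 h 0 min; Sat reg 6 h 11 min / OT 0 h 0 min; Sun reg 6 h 26 min / OT 0 h 0 min.
Totals: regular 26 h 37 min, overtime 0 h 0 min.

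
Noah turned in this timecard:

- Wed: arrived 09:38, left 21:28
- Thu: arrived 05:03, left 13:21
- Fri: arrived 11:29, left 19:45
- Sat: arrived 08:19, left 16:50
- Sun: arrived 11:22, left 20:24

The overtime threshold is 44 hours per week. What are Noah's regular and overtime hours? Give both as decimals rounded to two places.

Wed: 09:38–21:28 = 11 h 50 min
Thu: 05:03–13:21 = 8 h 18 min
Fri: 11:29–19:45 = 8 h 16 min
Sat: 08:19–16:50 = 8 h 31 min
Sun: 11:22–20:24 = 9 h 2 min
Total worked: 45 h 57 min = 45.95 h.
Threshold 44 h → overtime 1 h 57 min, regular 44 h 0 min.

Regular 44.00 hours, overtime 1.95 hours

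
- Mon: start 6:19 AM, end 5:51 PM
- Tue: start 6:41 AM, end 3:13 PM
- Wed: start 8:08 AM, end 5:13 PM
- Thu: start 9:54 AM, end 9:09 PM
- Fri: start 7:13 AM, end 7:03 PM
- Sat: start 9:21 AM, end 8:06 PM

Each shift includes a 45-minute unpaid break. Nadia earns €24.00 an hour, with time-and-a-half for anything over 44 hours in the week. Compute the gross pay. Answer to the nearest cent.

€1577.40

Mon: 6:19 AM–5:51 PM = 11 h 32 min; less 45 min break → 10 h 47 min
Tue: 6:41 AM–3:13 PM = 8 h 32 min; less 45 min break → 7 h 47 min
Wed: 8:08 AM–5:13 PM = 9 h 5 min; less 45 min break → 8 h 20 min
Thu: 9:54 AM–9:09 PM = 11 h 15 min; less 45 min break → 10 h 30 min
Fri: 7:13 AM–7:03 PM = 11 h 50 min; less 45 min break → 11 h 5 min
Sat: 9:21 AM–8:06 PM = 10 h 45 min; less 45 min break → 10 h 0 min
Total worked: 58 h 29 min = 3509 min.
Regular 44 h 0 min = 2640 min at €24.00/h; overtime 14 h 29 min = 869 min at €36.00/h.
Pay = (2640 × €24.00 + 869 × €36.00) ÷ 60 = €1577.40.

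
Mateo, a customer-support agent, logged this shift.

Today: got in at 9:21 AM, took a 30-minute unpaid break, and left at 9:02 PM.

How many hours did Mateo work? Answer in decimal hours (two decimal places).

11.18 hours

Today: 9:21 AM–9:02 PM = 11 h 41 min; less 30 min break → 11 h 11 min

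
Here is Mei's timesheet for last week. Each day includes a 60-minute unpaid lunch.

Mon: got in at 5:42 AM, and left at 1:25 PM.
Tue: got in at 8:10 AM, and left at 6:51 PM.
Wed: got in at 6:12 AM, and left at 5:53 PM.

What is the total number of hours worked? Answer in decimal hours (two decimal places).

Mon: 5:42 AM–1:25 PM = 7 h 43 min; less 60 min break → 6 h 43 min
Tue: 8:10 AM–6:51 PM = 10 h 41 min; less 60 min break → 9 h 41 min
Wed: 6:12 AM–5:53 PM = 11 h 41 min; less 60 min break → 10 h 41 min
Total: 6 h 43 min + 9 h 41 min + 10 h 41 min = 27 h 5 min.

27.08 hours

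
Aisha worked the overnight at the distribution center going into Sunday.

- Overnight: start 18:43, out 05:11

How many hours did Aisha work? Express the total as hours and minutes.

10 h 28 min

Overnight: 18:43 → midnight = 5 h 17 min; midnight → 05:11 = 5 h 11 min; span 10 h 28 min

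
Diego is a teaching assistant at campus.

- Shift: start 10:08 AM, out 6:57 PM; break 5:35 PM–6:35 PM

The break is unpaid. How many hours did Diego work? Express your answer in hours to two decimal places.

Shift: 10:08 AM–6:57 PM = 8 h 49 min; less 60 min break → 7 h 49 min

7.82 hours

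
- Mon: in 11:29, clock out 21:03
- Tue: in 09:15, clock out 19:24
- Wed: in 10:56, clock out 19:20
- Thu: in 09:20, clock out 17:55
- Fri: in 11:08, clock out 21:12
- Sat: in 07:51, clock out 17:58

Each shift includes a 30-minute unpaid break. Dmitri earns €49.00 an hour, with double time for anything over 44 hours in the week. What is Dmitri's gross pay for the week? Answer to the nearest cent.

€3124.57

Mon: 11:29–21:03 = 9 h 34 min; less 30 min break → 9 h 4 min
Tue: 09:15–19:24 = 10 h 9 min; less 30 min break → 9 h 39 min
Wed: 10:56–19:20 = 8 h 24 min; less 30 min break → 7 h 54 min
Thu: 09:20–17:55 = 8 h 35 min; less 30 min break → 8 h 5 min
Fri: 11:08–21:12 = 10 h 4 min; less 30 min break → 9 h 34 min
Sat: 07:51–17:58 = 10 h 7 min; less 30 min break → 9 h 37 min
Total worked: 53 h 53 min = 3233 min.
Regular 44 h 0 min = 2640 min at €49.00/h; overtime 9 h 53 min = 593 min at €98.00/h.
Pay = (2640 × €49.00 + 593 × €98.00) ÷ 60 = €3124.57.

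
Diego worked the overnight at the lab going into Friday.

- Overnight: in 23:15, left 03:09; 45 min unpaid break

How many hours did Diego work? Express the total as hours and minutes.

3 h 9 min

Overnight: 23:15 → midnight = 0 h 45 min; midnight → 03:09 = 3 h 9 min; span 3 h 54 min; less 45 min break → 3 h 9 min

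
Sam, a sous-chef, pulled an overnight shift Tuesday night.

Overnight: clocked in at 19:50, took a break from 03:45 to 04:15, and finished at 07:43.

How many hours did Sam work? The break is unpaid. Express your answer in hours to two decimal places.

Overnight: 19:50 → midnight = 4 h 10 min; midnight → 07:43 = 7 h 43 min; span 11 h 53 min; less 30 min break → 11 h 23 min

11.38 hours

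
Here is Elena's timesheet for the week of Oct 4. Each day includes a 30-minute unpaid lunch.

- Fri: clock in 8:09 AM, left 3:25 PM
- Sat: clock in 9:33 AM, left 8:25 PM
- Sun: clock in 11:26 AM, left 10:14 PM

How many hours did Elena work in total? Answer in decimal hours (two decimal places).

27.43 hours

Fri: 8:09 AM–3:25 PM = 7 h 16 min; less 30 min break → 6 h 46 min
Sat: 9:33 AM–8:25 PM = 10 h 52 min; less 30 min break → 10 h 22 min
Sun: 11:26 AM–10:14 PM = 10 h 48 min; less 30 min break → 10 h 18 min
Total: 6 h 46 min + 10 h 22 min + 10 h 18 min = 27 h 26 min.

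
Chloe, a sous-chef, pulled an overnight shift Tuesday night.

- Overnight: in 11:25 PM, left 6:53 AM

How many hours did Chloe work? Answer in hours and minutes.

7 h 28 min

Overnight: 11:25 PM → midnight = 0 h 35 min; midnight → 6:53 AM = 6 h 53 min; span 7 h 28 min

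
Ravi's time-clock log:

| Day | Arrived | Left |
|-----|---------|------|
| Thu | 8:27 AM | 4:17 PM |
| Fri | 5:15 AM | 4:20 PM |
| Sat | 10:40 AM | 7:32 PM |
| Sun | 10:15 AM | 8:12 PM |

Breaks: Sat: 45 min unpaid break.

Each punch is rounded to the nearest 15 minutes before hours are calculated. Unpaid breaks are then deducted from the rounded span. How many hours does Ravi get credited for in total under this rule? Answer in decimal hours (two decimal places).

Thu: in 8:27 AM→8:30 AM, out 4:17 PM→4:15 PM; 7 h 45 min
Fri: in 5:15 AM→5:15 AM, out 4:20 PM→4:15 PM; 11 h 0 min
Sat: in 10:40 AM→10:45 AM, out 7:32 PM→7:30 PM; 8 h 45 min − 45 min = 8 h 0 min
Sun: in 10:15 AM→10:15 AM, out 8:12 PM→8:15 PM; 10 h 0 min
Total credited: 36 h 45 min.

36.75 hours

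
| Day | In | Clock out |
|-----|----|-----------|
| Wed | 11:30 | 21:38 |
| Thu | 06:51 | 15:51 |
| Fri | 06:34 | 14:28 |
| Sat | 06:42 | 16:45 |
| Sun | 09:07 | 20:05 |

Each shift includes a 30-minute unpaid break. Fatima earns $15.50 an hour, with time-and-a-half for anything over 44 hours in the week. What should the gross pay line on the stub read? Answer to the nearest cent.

Wed: 11:30–21:38 = 10 h 8 min; less 30 min break → 9 h 38 min
Thu: 06:51–15:51 = 9 h 0 min; less 30 min break → 8 h 30 min
Fri: 06:34–14:28 = 7 h 54 min; less 30 min break → 7 h 24 min
Sat: 06:42–16:45 = 10 h 3 min; less 30 min break → 9 h 33 min
Sun: 09:07–20:05 = 10 h 58 min; less 30 min break → 10 h 28 min
Total worked: 45 h 33 min = 2733 min.
Regular 44 h 0 min = 2640 min at $15.50/h; overtime 1 h 33 min = 93 min at $23.25/h.
Pay = (2640 × $15.50 + 93 × $23.25) ÷ 60 = $718.04.

$718.04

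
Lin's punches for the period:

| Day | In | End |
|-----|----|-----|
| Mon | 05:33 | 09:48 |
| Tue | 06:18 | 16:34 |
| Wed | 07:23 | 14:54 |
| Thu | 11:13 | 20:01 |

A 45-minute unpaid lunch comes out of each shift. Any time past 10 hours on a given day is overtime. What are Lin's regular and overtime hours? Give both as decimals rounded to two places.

Mon: 05:33–09:48 = 4 h 15 min; less 45 min break → 3 h 30 min
Tue: 06:18–16:34 = 10 h 16 min; less 45 min break → 9 h 31 min
Wed: 07:23–14:54 = 7 h 31 min; less 45 min break → 6 h 46 min
Thu: 11:13–20:01 = 8 h 48 min; less 45 min break → 8 h 3 min
Mon reg 3 h 30 min / OT 0 h 0 min; Tue reg 9 h 31 min / OT 0 h 0 min; Wed reg 6 h 46 min / OT 0 h 0 min; Thu reg 8 h 3 min / OT 0 h 0 min.
Totals: regular 27 h 50 min, overtime 0 h 0 min.

Regular 27.83 hours, overtime 0.00 hours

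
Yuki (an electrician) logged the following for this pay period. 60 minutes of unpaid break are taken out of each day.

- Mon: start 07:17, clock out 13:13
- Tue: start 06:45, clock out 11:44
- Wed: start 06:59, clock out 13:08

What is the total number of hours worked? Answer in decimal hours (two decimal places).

Mon: 07:17–13:13 = 5 h 56 min; less 60 min break → 4 h 56 min
Tue: 06:45–11:44 = 4 h 59 min; less 60 min break → 3 h 59 min
Wed: 06:59–13:08 = 6 h 9 min; less 60 min break → 5 h 9 min
Total: 4 h 56 min + 3 h 59 min + 5 h 9 min = 14 h 4 min.

14.07 hours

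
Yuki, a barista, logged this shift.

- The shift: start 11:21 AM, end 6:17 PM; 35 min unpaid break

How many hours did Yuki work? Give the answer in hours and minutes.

The shift: 11:21 AM–6:17 PM = 6 h 56 min; less 35 min break → 6 h 21 min

6 h 21 min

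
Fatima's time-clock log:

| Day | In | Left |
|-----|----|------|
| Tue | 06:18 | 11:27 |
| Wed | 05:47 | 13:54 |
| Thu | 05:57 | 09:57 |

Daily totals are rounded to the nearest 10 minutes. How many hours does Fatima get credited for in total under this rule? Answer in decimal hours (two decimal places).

17.33 hours

Tue: 06:18–11:27 = 5 h 9 min → rounds to 5 h 10 min
Wed: 05:47–13:54 = 8 h 7 min → rounds to 8 h 10 min
Thu: 05:57–09:57 = 4 h 0 min → rounds to 4 h 0 min
Total credited: 17 h 20 min.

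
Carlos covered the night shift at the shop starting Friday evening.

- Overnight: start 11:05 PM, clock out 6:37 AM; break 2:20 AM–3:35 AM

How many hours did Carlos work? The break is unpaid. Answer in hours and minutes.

Overnight: 11:05 PM → midnight = 0 h 55 min; midnight → 6:37 AM = 6 h 37 min; span 7 h 32 min; less 75 min break → 6 h 17 min

6 h 17 min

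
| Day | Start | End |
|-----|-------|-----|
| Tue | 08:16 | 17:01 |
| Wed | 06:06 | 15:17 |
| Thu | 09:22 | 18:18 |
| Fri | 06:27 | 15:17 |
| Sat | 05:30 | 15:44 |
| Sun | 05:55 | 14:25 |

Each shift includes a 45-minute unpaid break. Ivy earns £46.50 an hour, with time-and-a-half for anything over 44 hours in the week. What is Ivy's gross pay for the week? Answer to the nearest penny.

£2459.85

Tue: 08:16–17:01 = 8 h 45 min; less 45 min break → 8 h 0 min
Wed: 06:06–15:17 = 9 h 11 min; less 45 min break → 8 h 26 min
Thu: 09:22–18:18 = 8 h 56 min; less 45 min break → 8 h 11 min
Fri: 06:27–15:17 = 8 h 50 min; less 45 min break → 8 h 5 min
Sat: 05:30–15:44 = 10 h 14 min; less 45 min break → 9 h 29 min
Sun: 05:55–14:25 = 8 h 30 min; less 45 min break → 7 h 45 min
Total worked: 49 h 56 min = 2996 min.
Regular 44 h 0 min = 2640 min at £46.50/h; overtime 5 h 56 min = 356 min at £69.75/h.
Pay = (2640 × £46.50 + 356 × £69.75) ÷ 60 = £2459.85.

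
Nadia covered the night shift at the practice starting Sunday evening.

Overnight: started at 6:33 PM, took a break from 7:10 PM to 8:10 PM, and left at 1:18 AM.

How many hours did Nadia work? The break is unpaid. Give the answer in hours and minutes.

Overnight: 6:33 PM → midnight = 5 h 27 min; midnight → 1:18 AM = 1 h 18 min; span 6 h 45 min; less 60 min break → 5 h 45 min

5 h 45 min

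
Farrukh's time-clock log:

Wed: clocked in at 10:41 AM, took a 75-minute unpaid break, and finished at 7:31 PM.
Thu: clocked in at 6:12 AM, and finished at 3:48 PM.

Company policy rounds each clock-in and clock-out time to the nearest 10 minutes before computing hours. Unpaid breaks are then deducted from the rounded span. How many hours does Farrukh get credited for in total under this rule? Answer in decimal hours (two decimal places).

17.25 hours

Wed: in 10:41 AM→10:40 AM, out 7:31 PM→7:30 PM; 8 h 50 min − 75 min = 7 h 35 min
Thu: in 6:12 AM→6:10 AM, out 3:48 PM→3:50 PM; 9 h 40 min
Total credited: 17 h 15 min.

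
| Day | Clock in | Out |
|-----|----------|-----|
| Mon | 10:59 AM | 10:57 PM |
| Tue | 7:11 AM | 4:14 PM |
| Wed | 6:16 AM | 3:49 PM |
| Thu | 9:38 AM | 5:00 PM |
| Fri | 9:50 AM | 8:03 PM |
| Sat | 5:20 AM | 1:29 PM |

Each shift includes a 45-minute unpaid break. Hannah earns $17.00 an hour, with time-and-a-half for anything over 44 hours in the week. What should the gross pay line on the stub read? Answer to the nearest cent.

Mon: 10:59 AM–10:57 PM = 11 h 58 min; less 45 min break → 11 h 13 min
Tue: 7:11 AM–4:14 PM = 9 h 3 min; less 45 min break → 8 h 18 min
Wed: 6:16 AM–3:49 PM = 9 h 33 min; less 45 min break → 8 h 48 min
Thu: 9:38 AM–5:00 PM = 7 h 22 min; less 45 min break → 6 h 37 min
Fri: 9:50 AM–8:03 PM = 10 h 13 min; less 45 min break → 9 h 28 min
Sat: 5:20 AM–1:29 PM = 8 h 9 min; less 45 min break → 7 h 24 min
Total worked: 51 h 48 min = 3108 min.
Regular 44 h 0 min = 2640 min at $17.00/h; overtime 7 h 48 min = 468 min at $25.50/h.
Pay = (2640 × $17.00 + 468 × $25.50) ÷ 60 = $946.90.

$946.90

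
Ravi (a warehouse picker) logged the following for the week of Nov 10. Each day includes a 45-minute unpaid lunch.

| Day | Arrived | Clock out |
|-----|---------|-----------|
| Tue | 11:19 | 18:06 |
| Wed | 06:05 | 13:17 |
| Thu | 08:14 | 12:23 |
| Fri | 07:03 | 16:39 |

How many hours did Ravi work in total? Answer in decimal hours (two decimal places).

24.73 hours

Tue: 11:19–18:06 = 6 h 47 min; less 45 min break → 6 h 2 min
Wed: 06:05–13:17 = 7 h 12 min; less 45 min break → 6 h 27 min
Thu: 08:14–12:23 = 4 h 9 min; less 45 min break → 3 h 24 min
Fri: 07:03–16:39 = 9 h 36 min; less 45 min break → 8 h 51 min
Total: 6 h 2 min + 6 h 27 min + 3 h 24 min + 8 h 51 min = 24 h 44 min.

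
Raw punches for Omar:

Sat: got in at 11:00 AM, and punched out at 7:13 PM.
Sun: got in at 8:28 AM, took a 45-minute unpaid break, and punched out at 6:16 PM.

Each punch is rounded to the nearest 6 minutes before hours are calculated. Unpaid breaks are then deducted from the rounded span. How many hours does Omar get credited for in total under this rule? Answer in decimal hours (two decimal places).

17.25 hours

Sat: in 11:00 AM→11:00 AM, out 7:13 PM→7:12 PM; 8 h 12 min
Sun: in 8:28 AM→8:30 AM, out 6:16 PM→6:18 PM; 9 h 48 min − 45 min = 9 h 3 min
Total credited: 17 h 15 min.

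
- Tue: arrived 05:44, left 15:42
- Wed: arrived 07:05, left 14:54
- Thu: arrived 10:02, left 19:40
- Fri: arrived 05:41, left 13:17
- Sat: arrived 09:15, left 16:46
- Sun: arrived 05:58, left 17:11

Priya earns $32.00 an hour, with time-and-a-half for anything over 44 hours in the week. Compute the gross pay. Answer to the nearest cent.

Tue: 05:44–15:42 = 9 h 58 min
Wed: 07:05–14:54 = 7 h 49 min
Thu: 10:02–19:40 = 9 h 38 min
Fri: 05:41–13:17 = 7 h 36 min
Sat: 09:15–16:46 = 7 h 31 min
Sun: 05:58–17:11 = 11 h 13 min
Total worked: 53 h 45 min = 3225 min.
Regular 44 h 0 min = 2640 min at $32.00/h; overtime 9 h 45 min = 585 min at $48.00/h.
Pay = (2640 × $32.00 + 585 × $48.00) ÷ 60 = $1876.00.

$1876.00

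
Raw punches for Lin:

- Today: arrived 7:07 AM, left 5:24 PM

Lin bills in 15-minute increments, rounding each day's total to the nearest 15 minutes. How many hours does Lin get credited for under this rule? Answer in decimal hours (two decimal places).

10.25 hours

Today: 7:07 AM–5:24 PM = 10 h 17 min → rounds to 10 h 15 min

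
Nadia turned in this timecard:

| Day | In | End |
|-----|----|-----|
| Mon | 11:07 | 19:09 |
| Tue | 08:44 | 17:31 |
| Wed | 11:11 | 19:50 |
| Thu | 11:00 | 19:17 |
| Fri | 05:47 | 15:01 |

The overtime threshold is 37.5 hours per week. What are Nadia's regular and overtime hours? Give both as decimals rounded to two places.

Regular 37.50 hours, overtime 5.48 hours

Mon: 11:07–19:09 = 8 h 2 min
Tue: 08:44–17:31 = 8 h 47 min
Wed: 11:11–19:50 = 8 h 39 min
Thu: 11:00–19:17 = 8 h 17 min
Fri: 05:47–15:01 = 9 h 14 min
Total worked: 42 h 59 min = 42.98 h.
Threshold 37.5 h → overtime 5 h 29 min, regular 37 h 30 min.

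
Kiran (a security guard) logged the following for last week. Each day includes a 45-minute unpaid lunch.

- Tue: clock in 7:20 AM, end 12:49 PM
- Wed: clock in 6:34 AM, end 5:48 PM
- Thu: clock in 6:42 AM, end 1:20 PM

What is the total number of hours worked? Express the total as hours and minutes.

21 h 6 min

Tue: 7:20 AM–12:49 PM = 5 h 29 min; less 45 min break → 4 h 44 min
Wed: 6:34 AM–5:48 PM = 11 h 14 min; less 45 min break → 10 h 29 min
Thu: 6:42 AM–1:20 PM = 6 h 38 min; less 45 min break → 5 h 53 min
Total: 4 h 44 min + 10 h 29 min + 5 h 53 min = 21 h 6 min.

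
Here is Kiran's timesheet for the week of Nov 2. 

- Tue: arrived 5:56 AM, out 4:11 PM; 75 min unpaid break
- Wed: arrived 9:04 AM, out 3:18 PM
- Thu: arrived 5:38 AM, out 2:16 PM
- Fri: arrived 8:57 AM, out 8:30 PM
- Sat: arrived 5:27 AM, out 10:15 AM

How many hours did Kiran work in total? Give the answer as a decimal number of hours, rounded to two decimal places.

40.22 hours

Tue: 5:56 AM–4:11 PM = 10 h 15 min; less 75 min break → 9 h 0 min
Wed: 9:04 AM–3:18 PM = 6 h 14 min
Thu: 5:38 AM–2:16 PM = 8 h 38 min
Fri: 8:57 AM–8:30 PM = 11 h 33 min
Sat: 5:27 AM–10:15 AM = 4 h 48 min
Total: 9 h 0 min + 6 h 14 min + 8 h 38 min + 11 h 33 min + 4 h 48 min = 40 h 13 min.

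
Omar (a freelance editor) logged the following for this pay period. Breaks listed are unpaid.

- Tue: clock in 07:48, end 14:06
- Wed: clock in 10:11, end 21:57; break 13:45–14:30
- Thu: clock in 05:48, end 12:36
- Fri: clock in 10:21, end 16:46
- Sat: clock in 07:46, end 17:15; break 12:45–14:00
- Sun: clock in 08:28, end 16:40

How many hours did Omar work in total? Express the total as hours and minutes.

46 h 58 min

Tue: 07:48–14:06 = 6 h 18 min
Wed: 10:11–21:57 = 11 h 46 min; less 45 min break → 11 h 1 min
Thu: 05:48–12:36 = 6 h 48 min
Fri: 10:21–16:46 = 6 h 25 min
Sat: 07:46–17:15 = 9 h 29 min; less 75 min break → 8 h 14 min
Sun: 08:28–16:40 = 8 h 12 min
Total: 6 h 18 min + 11 h 1 min + 6 h 48 min + 6 h 25 min + 8 h 14 min + 8 h 12 min = 46 h 58 min.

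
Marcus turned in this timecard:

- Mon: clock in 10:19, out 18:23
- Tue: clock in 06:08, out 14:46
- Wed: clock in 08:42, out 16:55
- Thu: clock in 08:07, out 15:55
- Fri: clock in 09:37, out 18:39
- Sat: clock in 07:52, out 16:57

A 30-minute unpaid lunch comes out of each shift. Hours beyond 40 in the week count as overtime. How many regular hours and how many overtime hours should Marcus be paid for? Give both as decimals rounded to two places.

Mon: 10:19–18:23 = 8 h 4 min; less 30 min break → 7 h 34 min
Tue: 06:08–14:46 = 8 h 38 min; less 30 min break → 8 h 8 min
Wed: 08:42–16:55 = 8 h 13 min; less 30 min break → 7 h 43 min
Thu: 08:07–15:55 = 7 h 48 min; less 30 min break → 7 h 18 min
Fri: 09:37–18:39 = 9 h 2 min; less 30 min break → 8 h 32 min
Sat: 07:52–16:57 = 9 h 5 min; less 30 min break → 8 h 35 min
Total worked: 47 h 50 min = 47.83 h.
Threshold 40 h → overtime 7 h 50 min, regular 40 h 0 min.

Regular 40.00 hours, overtime 7.83 hours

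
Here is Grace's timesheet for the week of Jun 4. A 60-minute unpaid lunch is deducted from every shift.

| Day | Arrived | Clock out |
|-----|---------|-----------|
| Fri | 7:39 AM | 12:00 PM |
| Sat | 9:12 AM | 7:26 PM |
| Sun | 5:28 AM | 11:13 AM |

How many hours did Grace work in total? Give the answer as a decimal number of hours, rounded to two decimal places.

17.33 hours

Fri: 7:39 AM–12:00 PM = 4 h 21 min; less 60 min break → 3 h 21 min
Sat: 9:12 AM–7:26 PM = 10 h 14 min; less 60 min break → 9 h 14 min
Sun: 5:28 AM–11:13 AM = 5 h 45 min; less 60 min break → 4 h 45 min
Total: 3 h 21 min + 9 h 14 min + 4 h 45 min = 17 h 20 min.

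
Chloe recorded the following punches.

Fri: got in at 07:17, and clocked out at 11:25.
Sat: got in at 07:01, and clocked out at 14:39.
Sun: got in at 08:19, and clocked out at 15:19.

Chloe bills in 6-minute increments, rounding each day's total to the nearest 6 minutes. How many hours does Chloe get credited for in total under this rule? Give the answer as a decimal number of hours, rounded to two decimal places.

18.70 hours

Fri: 07:17–11:25 = 4 h 8 min → rounds to 4 h 6 min
Sat: 07:01–14:39 = 7 h 38 min → rounds to 7 h 36 min
Sun: 08:19–15:19 = 7 h 0 min → rounds to 7 h 0 min
Total credited: 18 h 42 min.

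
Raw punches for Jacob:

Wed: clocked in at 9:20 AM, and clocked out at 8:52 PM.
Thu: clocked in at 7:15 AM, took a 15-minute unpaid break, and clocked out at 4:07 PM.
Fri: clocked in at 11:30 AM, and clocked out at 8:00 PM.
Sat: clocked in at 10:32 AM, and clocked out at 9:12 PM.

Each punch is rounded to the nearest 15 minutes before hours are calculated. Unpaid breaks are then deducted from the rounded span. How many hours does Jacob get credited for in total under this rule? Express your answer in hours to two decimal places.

39.25 hours

Wed: in 9:20 AM→9:15 AM, out 8:52 PM→8:45 PM; 11 h 30 min
Thu: in 7:15 AM→7:15 AM, out 4:07 PM→4:00 PM; 8 h 45 min − 15 min = 8 h 30 min
Fri: in 11:30 AM→11:30 AM, out 8:00 PM→8:00 PM; 8 h 30 min
Sat: in 10:32 AM→10:30 AM, out 9:12 PM→9:15 PM; 10 h 45 min
Total credited: 39 h 15 min.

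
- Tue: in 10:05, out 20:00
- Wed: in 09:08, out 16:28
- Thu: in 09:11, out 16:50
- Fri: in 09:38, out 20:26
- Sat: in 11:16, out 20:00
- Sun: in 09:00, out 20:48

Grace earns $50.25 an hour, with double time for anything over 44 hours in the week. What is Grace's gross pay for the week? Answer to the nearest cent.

$3440.45

Tue: 10:05–20:00 = 9 h 55 min
Wed: 09:08–16:28 = 7 h 20 min
Thu: 09:11–16:50 = 7 h 39 min
Fri: 09:38–20:26 = 10 h 48 min
Sat: 11:16–20:00 = 8 h 44 min
Sun: 09:00–20:48 = 11 h 48 min
Total worked: 56 h 14 min = 3374 min.
Regular 44 h 0 min = 2640 min at $50.25/h; overtime 12 h 14 min = 734 min at $100.50/h.
Pay = (2640 × $50.25 + 734 × $100.50) ÷ 60 = $3440.45.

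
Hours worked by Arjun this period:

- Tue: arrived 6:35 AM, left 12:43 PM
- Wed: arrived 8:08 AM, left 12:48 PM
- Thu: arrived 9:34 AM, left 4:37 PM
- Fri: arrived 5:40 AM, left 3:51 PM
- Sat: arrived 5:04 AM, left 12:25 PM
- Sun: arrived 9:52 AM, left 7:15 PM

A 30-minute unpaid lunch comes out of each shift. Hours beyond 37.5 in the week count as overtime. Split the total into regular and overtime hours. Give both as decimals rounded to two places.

Regular 37.50 hours, overtime 4.27 hours

Tue: 6:35 AM–12:43 PM = 6 h 8 min; less 30 min break → 5 h 38 min
Wed: 8:08 AM–12:48 PM = 4 h 40 min; less 30 min break → 4 h 10 min
Thu: 9:34 AM–4:37 PM = 7 h 3 min; less 30 min break → 6 h 33 min
Fri: 5:40 AM–3:51 PM = 10 h 11 min; less 30 min break → 9 h 41 min
Sat: 5:04 AM–12:25 PM = 7 h 21 min; less 30 min break → 6 h 51 min
Sun: 9:52 AM–7:15 PM = 9 h 23 min; less 30 min break → 8 h 53 min
Total worked: 41 h 46 min = 41.77 h.
Threshold 37.5 h → overtime 4 h 16 min, regular 37 h 30 min.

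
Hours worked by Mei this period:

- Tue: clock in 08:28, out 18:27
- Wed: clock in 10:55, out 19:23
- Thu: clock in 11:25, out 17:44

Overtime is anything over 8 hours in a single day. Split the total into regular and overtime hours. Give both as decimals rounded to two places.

Regular 22.32 hours, overtime 2.45 hours

Tue: 08:28–18:27 = 9 h 59 min
Wed: 10:55–19:23 = 8 h 28 min
Thu: 11:25–17:44 = 6 h 19 min
Tue reg 8 h 0 min / OT 1 h 59 min; Wed reg 8 h 0 min / OT 0 h 28 min; Thu reg 6 h 19 min / OT 0 h 0 min.
Totals: regular 22 h 19 min, overtime 2 h 27 min.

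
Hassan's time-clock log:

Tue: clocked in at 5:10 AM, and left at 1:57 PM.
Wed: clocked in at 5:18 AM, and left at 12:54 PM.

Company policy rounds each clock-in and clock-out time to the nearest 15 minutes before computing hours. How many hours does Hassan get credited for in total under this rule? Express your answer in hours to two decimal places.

Tue: in 5:10 AM→5:15 AM, out 1:57 PM→2:00 PM; 8 h 45 min
Wed: in 5:18 AM→5:15 AM, out 12:54 PM→1:00 PM; 7 h 45 min
Total credited: 16 h 30 min.

16.50 hours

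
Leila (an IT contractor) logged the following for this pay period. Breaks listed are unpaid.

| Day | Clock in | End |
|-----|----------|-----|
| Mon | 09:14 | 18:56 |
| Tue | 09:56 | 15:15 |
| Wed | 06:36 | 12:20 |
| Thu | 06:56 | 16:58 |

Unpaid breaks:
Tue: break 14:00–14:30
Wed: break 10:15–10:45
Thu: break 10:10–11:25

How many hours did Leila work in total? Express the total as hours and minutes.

Mon: 09:14–18:56 = 9 h 42 min
Tue: 09:56–15:15 = 5 h 19 min; less 30 min break → 4 h 49 min
Wed: 06:36–12:20 = 5 h 44 min; less 30 min break → 5 h 14 min
Thu: 06:56–16:58 = 10 h 2 min; less 75 min break → 8 h 47 min
Total: 9 h 42 min + 4 h 49 min + 5 h 14 min + 8 h 47 min = 28 h 32 min.

28 h 32 min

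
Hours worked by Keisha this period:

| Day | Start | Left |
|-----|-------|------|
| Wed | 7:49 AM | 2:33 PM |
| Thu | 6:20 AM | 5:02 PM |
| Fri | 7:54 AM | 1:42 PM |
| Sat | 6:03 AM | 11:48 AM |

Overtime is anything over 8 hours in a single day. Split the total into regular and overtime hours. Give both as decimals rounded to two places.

Wed: 7:49 AM–2:33 PM = 6 h 44 min
Thu: 6:20 AM–5:02 PM = 10 h 42 min
Fri: 7:54 AM–1:42 PM = 5 h 48 min
Sat: 6:03 AM–11:48 AM = 5 h 45 min
Wed reg 6 h 44 min / OT 0 h 0 min; Thu reg 8 h 0 min / OT 2 h 42 min; Fri reg 5 h 48 min / OT 0 h 0 min; Sat reg 5 h 45 min / OT 0 h 0 min.
Totals: regular 26 h 17 min, overtime 2 h 42 min.

Regular 26.28 hours, overtime 2.70 hours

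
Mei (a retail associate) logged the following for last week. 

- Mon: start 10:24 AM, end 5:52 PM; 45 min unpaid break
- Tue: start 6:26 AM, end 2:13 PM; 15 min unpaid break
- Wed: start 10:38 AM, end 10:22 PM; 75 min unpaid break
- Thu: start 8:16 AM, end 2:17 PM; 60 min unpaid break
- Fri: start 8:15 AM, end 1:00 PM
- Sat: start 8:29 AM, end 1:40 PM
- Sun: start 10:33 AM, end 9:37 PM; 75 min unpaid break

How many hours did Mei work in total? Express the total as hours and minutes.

Mon: 10:24 AM–5:52 PM = 7 h 28 min; less 45 min break → 6 h 43 min
Tue: 6:26 AM–2:13 PM = 7 h 47 min; less 15 min break → 7 h 32 min
Wed: 10:38 AM–10:22 PM = 11 h 44 min; less 75 min break → 10 h 29 min
Thu: 8:16 AM–2:17 PM = 6 h 1 min; less 60 min break → 5 h 1 min
Fri: 8:15 AM–1:00 PM = 4 h 45 min
Sat: 8:29 AM–1:40 PM = 5 h 11 min
Sun: 10:33 AM–9:37 PM = 11 h 4 min; less 75 min break → 9 h 49 min
Total: 6 h 43 min + 7 h 32 min + 10 h 29 min + 5 h 1 min + 4 h 45 min + 5 h 11 min + 9 h 49 min = 49 h 30 min.

49 h 30 min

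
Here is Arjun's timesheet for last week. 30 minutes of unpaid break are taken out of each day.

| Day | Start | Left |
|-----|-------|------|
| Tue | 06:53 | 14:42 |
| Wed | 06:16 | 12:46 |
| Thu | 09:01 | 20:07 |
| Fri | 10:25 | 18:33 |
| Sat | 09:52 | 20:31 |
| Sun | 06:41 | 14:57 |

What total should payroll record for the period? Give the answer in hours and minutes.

49 h 28 min

Tue: 06:53–14:42 = 7 h 49 min; less 30 min break → 7 h 19 min
Wed: 06:16–12:46 = 6 h 30 min; less 30 min break → 6 h 0 min
Thu: 09:01–20:07 = 11 h 6 min; less 30 min break → 10 h 36 min
Fri: 10:25–18:33 = 8 h 8 min; less 30 min break → 7 h 38 min
Sat: 09:52–20:31 = 10 h 39 min; less 30 min break → 10 h 9 min
Sun: 06:41–14:57 = 8 h 16 min; less 30 min break → 7 h 46 min
Total: 7 h 19 min + 6 h 0 min + 10 h 36 min + 7 h 38 min + 10 h 9 min + 7 h 46 min = 49 h 28 min.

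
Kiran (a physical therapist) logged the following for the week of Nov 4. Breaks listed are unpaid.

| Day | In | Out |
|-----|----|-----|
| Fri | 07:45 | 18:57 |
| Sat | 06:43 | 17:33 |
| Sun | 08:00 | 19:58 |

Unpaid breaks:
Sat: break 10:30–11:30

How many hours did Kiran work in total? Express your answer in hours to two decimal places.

Fri: 07:45–18:57 = 11 h 12 min
Sat: 06:43–17:33 = 10 h 50 min; less 60 min break → 9 h 50 min
Sun: 08:00–19:58 = 11 h 58 min
Total: 11 h 12 min + 9 h 50 min + 11 h 58 min = 33 h 0 min.

33.00 hours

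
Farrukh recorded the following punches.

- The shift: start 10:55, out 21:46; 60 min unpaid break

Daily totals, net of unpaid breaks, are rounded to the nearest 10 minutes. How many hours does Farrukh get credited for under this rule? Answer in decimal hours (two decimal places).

The shift: 10:55–21:46 = 10 h 51 min − 60 min = 9 h 51 min → rounds to 9 h 50 min

9.83 hours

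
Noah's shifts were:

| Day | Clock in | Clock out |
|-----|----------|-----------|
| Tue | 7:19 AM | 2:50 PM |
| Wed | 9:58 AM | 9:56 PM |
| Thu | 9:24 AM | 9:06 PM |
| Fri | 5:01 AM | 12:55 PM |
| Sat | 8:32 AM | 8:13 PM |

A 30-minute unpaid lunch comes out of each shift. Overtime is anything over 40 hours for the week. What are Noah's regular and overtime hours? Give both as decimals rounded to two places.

Regular 40.00 hours, overtime 8.27 hours

Tue: 7:19 AM–2:50 PM = 7 h 31 min; less 30 min break → 7 h 1 min
Wed: 9:58 AM–9:56 PM = 11 h 58 min; less 30 min break → 11 h 28 min
Thu: 9:24 AM–9:06 PM = 11 h 42 min; less 30 min break → 11 h 12 min
Fri: 5:01 AM–12:55 PM = 7 h 54 min; less 30 min break → 7 h 24 min
Sat: 8:32 AM–8:13 PM = 11 h 41 min; less 30 min break → 11 h 11 min
Total worked: 48 h 16 min = 48.27 h.
Threshold 40 h → overtime 8 h 16 min, regular 40 h 0 min.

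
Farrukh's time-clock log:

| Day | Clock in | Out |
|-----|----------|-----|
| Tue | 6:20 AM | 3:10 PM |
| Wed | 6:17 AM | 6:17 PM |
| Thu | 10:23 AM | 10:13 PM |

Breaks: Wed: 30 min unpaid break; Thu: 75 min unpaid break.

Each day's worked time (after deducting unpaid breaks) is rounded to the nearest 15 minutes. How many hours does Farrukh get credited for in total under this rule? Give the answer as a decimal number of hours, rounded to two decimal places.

Tue: 6:20 AM–3:10 PM = 8 h 50 min → rounds to 8 h 45 min
Wed: 6:17 AM–6:17 PM = 12 h 0 min − 30 min = 11 h 30 min → rounds to 11 h 30 min
Thu: 10:23 AM–10:13 PM = 11 h 50 min − 75 min = 10 h 35 min → rounds to 10 h 30 min
Total credited: 30 h 45 min.

30.75 hours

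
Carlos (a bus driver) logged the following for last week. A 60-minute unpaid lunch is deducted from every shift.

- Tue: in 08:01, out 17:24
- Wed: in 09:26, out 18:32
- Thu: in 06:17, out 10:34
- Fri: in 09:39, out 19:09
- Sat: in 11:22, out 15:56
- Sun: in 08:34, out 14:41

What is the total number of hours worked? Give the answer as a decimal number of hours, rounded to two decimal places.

Tue: 08:01–17:24 = 9 h 23 min; less 60 min break → 8 h 23 min
Wed: 09:26–18:32 = 9 h 6 min; less 60 min break → 8 h 6 min
Thu: 06:17–10:34 = 4 h 17 min; less 60 min break → 3 h 17 min
Fri: 09:39–19:09 = 9 h 30 min; less 60 min break → 8 h 30 min
Sat: 11:22–15:56 = 4 h 34 min; less 60 min break → 3 h 34 min
Sun: 08:34–14:41 = 6 h 7 min; less 60 min break → 5 h 7 min
Total: 8 h 23 min + 8 h 6 min + 3 h 17 min + 8 h 30 min + 3 h 34 min + 5 h 7 min = 36 h 57 min.

36.95 hours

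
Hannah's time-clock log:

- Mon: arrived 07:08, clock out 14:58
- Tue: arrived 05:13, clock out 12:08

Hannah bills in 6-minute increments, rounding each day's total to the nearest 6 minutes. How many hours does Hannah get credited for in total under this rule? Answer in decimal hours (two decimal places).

Mon: 07:08–14:58 = 7 h 50 min → rounds to 7 h 48 min
Tue: 05:13–12:08 = 6 h 55 min → rounds to 6 h 54 min
Total credited: 14 h 42 min.

14.70 hours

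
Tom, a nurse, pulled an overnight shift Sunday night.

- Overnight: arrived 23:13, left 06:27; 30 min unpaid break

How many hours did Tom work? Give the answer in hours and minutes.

6 h 44 min

Overnight: 23:13 → midnight = 0 h 47 min; midnight → 06:27 = 6 h 27 min; span 7 h 14 min; less 30 min break → 6 h 44 min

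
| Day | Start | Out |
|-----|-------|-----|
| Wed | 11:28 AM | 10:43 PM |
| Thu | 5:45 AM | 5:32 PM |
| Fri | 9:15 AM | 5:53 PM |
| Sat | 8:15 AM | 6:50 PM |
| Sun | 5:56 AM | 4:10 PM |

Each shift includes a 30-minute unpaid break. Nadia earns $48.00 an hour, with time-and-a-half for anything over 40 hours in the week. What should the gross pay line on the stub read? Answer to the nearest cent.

Wed: 11:28 AM–10:43 PM = 11 h 15 min; less 30 min break → 10 h 45 min
Thu: 5:45 AM–5:32 PM = 11 h 47 min; less 30 min break → 11 h 17 min
Fri: 9:15 AM–5:53 PM = 8 h 38 min; less 30 min break → 8 h 8 min
Sat: 8:15 AM–6:50 PM = 10 h 35 min; less 30 min break → 10 h 5 min
Sun: 5:56 AM–4:10 PM = 10 h 14 min; less 30 min break → 9 h 44 min
Total worked: 49 h 59 min = 2999 min.
Regular 40 h 0 min = 2400 min at $48.00/h; overtime 9 h 59 min = 599 min at $72.00/h.
Pay = (2400 × $48.00 + 599 × $72.00) ÷ 60 = $2638.80.

$2638.80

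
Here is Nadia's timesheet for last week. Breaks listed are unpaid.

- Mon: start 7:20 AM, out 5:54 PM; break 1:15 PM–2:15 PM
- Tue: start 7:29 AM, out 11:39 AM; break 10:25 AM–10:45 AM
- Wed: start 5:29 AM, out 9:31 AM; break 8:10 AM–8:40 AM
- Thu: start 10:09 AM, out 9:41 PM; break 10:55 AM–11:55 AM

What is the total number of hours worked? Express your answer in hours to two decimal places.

27.47 hours

Mon: 7:20 AM–5:54 PM = 10 h 34 min; less 60 min break → 9 h 34 min
Tue: 7:29 AM–11:39 AM = 4 h 10 min; less 20 min break → 3 h 50 min
Wed: 5:29 AM–9:31 AM = 4 h 2 min; less 30 min break → 3 h 32 min
Thu: 10:09 AM–9:41 PM = 11 h 32 min; less 60 min break → 10 h 32 min
Total: 9 h 34 min + 3 h 50 min + 3 h 32 min + 10 h 32 min = 27 h 28 min.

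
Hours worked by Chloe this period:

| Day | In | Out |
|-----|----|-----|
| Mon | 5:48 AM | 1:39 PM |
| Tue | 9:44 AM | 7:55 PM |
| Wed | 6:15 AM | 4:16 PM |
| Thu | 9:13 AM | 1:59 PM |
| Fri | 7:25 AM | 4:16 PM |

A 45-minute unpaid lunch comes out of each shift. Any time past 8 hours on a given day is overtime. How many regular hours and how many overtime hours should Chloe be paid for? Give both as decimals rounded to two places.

Mon: 5:48 AM–1:39 PM = 7 h 51 min; less 45 min break → 7 h 6 min
Tue: 9:44 AM–7:55 PM = 10 h 11 min; less 45 min break → 9 h 26 min
Wed: 6:15 AM–4:16 PM = 10 h 1 min; less 45 min break → 9 h 16 min
Thu: 9:13 AM–1:59 PM = 4 h 46 min; less 45 min break → 4 h 1 min
Fri: 7:25 AM–4:16 PM = 8 h 51 min; less 45 min break → 8 h 6 min
Mon reg 7 h 6 min / OT 0 h 0 min; Tue reg 8 h 0 min / OT 1 h 26 min; Wed reg 8 h 0 min / OT 1 h 16 min; Thu reg 4 h 1 min / OT 0 h 0 min; Fri reg 8 h 0 min / OT 0 h 6 min.
Totals: regular 35 h 7 min, overtime 2 h 48 min.

Regular 35.12 hours, overtime 2.80 hours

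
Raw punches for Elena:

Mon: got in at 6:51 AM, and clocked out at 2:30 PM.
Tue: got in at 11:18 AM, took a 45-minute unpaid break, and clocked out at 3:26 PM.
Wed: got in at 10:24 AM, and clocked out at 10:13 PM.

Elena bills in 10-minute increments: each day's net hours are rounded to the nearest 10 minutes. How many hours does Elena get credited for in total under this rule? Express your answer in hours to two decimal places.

Mon: 6:51 AM–2:30 PM = 7 h 39 min → rounds to 7 h 40 min
Tue: 11:18 AM–3:26 PM = 4 h 8 min − 45 min = 3 h 23 min → rounds to 3 h 20 min
Wed: 10:24 AM–10:13 PM = 11 h 49 min → rounds to 11 h 50 min
Total credited: 22 h 50 min.

22.83 hours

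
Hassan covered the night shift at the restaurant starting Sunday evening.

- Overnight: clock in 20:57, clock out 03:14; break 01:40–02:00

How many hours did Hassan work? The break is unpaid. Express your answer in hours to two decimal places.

5.95 hours

Overnight: 20:57 → midnight = 3 h 3 min; midnight → 03:14 = 3 h 14 min; span 6 h 17 min; less 20 min break → 5 h 57 min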